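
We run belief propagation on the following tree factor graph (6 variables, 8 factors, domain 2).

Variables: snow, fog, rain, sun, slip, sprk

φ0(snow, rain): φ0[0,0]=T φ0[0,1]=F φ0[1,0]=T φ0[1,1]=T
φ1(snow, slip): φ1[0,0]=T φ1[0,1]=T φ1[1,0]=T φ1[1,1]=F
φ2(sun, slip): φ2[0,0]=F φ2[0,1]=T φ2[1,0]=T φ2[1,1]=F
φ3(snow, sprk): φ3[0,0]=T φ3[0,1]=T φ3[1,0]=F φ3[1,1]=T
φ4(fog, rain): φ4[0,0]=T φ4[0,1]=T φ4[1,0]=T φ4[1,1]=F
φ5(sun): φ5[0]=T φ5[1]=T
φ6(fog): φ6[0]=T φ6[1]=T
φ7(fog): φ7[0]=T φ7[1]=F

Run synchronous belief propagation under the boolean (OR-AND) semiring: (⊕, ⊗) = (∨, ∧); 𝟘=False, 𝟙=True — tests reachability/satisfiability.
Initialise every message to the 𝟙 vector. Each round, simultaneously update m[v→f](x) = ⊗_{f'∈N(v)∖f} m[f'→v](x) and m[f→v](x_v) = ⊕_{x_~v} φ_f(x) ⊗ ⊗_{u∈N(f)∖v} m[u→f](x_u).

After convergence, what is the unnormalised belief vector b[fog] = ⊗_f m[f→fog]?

b[fog] = [T, F]

init: all messages = 𝟙 over 2 values
r1 m[φ0→snow] = [T, T]
r1 m[φ0→rain] = [T, T]
r1 m[φ1→snow] = [T, T]
r1 m[φ1→slip] = [T, T]
r1 m[φ2→sun] = [T, T]
r1 m[φ2→slip] = [T, T]
r1 m[φ3→snow] = [T, T]
r1 m[φ3→sprk] = [T, T]
r1 m[φ4→fog] = [T, T]
r1 m[φ4→rain] = [T, T]
r1 m[φ5→sun] = [T, T]
r1 m[φ6→fog] = [T, T]
r1 m[φ7→fog] = [T, F]
r1 m[snow→φ0] = [T, T]
r1 m[snow→φ1] = [T, T]
r1 m[snow→φ3] = [T, T]
r1 m[fog→φ4] = [T, T]
r1 m[fog→φ6] = [T, T]
r1 m[fog→φ7] = [T, T]
r1 m[rain→φ0] = [T, T]
r1 m[rain→φ4] = [T, T]
r1 m[sun→φ2] = [T, T]
r1 m[sun→φ5] = [T, T]
r1 m[slip→φ1] = [T, T]
r1 m[slip→φ2] = [T, T]
r1 m[sprk→φ3] = [T, T]
r2 m[φ0→snow] = [T, T]
r2 m[φ0→rain] = [T, T]
r2 m[φ1→snow] = [T, T]
r2 m[φ1→slip] = [T, T]
r2 m[φ2→sun] = [T, T]
r2 m[φ2→slip] = [T, T]
r2 m[φ3→snow] = [T, T]
r2 m[φ3→sprk] = [T, T]
r2 m[φ4→fog] = [T, T]
r2 m[φ4→rain] = [T, T]
r2 m[φ5→sun] = [T, T]
r2 m[φ6→fog] = [T, T]
r2 m[φ7→fog] = [T, F]
r2 m[snow→φ0] = [T, T]
r2 m[snow→φ1] = [T, T]
r2 m[snow→φ3] = [T, T]
r2 m[fog→φ4] = [T, F]
r2 m[fog→φ6] = [T, F]
r2 m[fog→φ7] = [T, T]
r2 m[rain→φ0] = [T, T]
r2 m[rain→φ4] = [T, T]
r2 m[sun→φ2] = [T, T]
r2 m[sun→φ5] = [T, T]
r2 m[slip→φ1] = [T, T]
r2 m[slip→φ2] = [T, T]
r2 m[sprk→φ3] = [T, T]
r3 m[φ0→snow] = [T, T]
r3 m[φ0→rain] = [T, T]
r3 m[φ1→snow] = [T, T]
r3 m[φ1→slip] = [T, T]
r3 m[φ2→sun] = [T, T]
r3 m[φ2→slip] = [T, T]
r3 m[φ3→snow] = [T, T]
r3 m[φ3→sprk] = [T, T]
r3 m[φ4→fog] = [T, T]
r3 m[φ4→rain] = [T, T]
r3 m[φ5→sun] = [T, T]
r3 m[φ6→fog] = [T, T]
r3 m[φ7→fog] = [T, F]
r3 m[snow→φ0] = [T, T]
r3 m[snow→φ1] = [T, T]
r3 m[snow→φ3] = [T, T]
r3 m[fog→φ4] = [T, F]
r3 m[fog→φ6] = [T, F]
r3 m[fog→φ7] = [T, T]
r3 m[rain→φ0] = [T, T]
r3 m[rain→φ4] = [T, T]
r3 m[sun→φ2] = [T, T]
r3 m[sun→φ5] = [T, T]
r3 m[slip→φ1] = [T, T]
r3 m[slip→φ2] = [T, T]
r3 m[sprk→φ3] = [T, T]
fixed point reached at round 3
b[fog] = ⊗ incoming = [T, F]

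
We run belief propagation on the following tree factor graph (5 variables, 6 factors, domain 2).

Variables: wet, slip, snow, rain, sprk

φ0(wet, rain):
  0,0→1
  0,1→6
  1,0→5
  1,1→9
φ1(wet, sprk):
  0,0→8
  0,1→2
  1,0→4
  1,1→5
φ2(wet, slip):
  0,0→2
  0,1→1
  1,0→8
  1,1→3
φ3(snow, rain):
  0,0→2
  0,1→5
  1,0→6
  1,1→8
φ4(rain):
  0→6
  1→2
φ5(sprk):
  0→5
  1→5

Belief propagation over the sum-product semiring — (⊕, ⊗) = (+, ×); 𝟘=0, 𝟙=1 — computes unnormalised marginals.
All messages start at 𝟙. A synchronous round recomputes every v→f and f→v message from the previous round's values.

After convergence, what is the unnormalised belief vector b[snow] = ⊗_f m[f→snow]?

init: all messages = 𝟙 over 2 values
r1 m[φ0→wet] = [7, 14]
r1 m[φ0→rain] = [6, 15]
r1 m[φ1→wet] = [10, 9]
r1 m[φ1→sprk] = [12, 7]
r1 m[φ2→wet] = [3, 11]
r1 m[φ2→slip] = [10, 4]
r1 m[φ3→snow] = [7, 14]
r1 m[φ3→rain] = [8, 13]
r1 m[φ4→rain] = [6, 2]
r1 m[φ5→sprk] = [5, 5]
r1 m[wet→φ0] = [1, 1]
r1 m[wet→φ1] = [1, 1]
r1 m[wet→φ2] = [1, 1]
r1 m[slip→φ2] = [1, 1]
r1 m[snow→φ3] = [1, 1]
r1 m[rain→φ0] = [1, 1]
r1 m[rain→φ3] = [1, 1]
r1 m[rain→φ4] = [1, 1]
r1 m[sprk→φ1] = [1, 1]
r1 m[sprk→φ5] = [1, 1]
r2 m[φ0→wet] = [7, 14]
r2 m[φ0→rain] = [6, 15]
r2 m[φ1→wet] = [10, 9]
r2 m[φ1→sprk] = [12, 7]
r2 m[φ2→wet] = [3, 11]
r2 m[φ2→slip] = [10, 4]
r2 m[φ3→snow] = [7, 14]
r2 m[φ3→rain] = [8, 13]
r2 m[φ4→rain] = [6, 2]
r2 m[φ5→sprk] = [5, 5]
r2 m[wet→φ0] = [30, 99]
r2 m[wet→φ1] = [21, 154]
r2 m[wet→φ2] = [70, 126]
r2 m[slip→φ2] = [1, 1]
r2 m[snow→φ3] = [1, 1]
r2 m[rain→φ0] = [48, 26]
r2 m[rain→φ3] = [36, 30]
r2 m[rain→φ4] = [48, 195]
r2 m[sprk→φ1] = [5, 5]
r2 m[sprk→φ5] = [12, 7]
r3 m[φ0→wet] = [204, 474]
r3 m[φ0→rain] = [525, 1071]
r3 m[φ1→wet] = [50, 45]
r3 m[φ1→sprk] = [784, 812]
r3 m[φ2→wet] = [3, 11]
r3 m[φ2→slip] = [1148, 448]
r3 m[φ3→snow] = [222, 456]
r3 m[φ3→rain] = [8, 13]
r3 m[φ4→rain] = [6, 2]
r3 m[φ5→sprk] = [5, 5]
r3 m[wet→φ0] = [30, 99]
r3 m[wet→φ1] = [21, 154]
r3 m[wet→φ2] = [70, 126]
r3 m[slip→φ2] = [1, 1]
r3 m[snow→φ3] = [1, 1]
r3 m[rain→φ0] = [48, 26]
r3 m[rain→φ3] = [36, 30]
r3 m[rain→φ4] = [48, 195]
r3 m[sprk→φ1] = [5, 5]
r3 m[sprk→φ5] = [12, 7]
r4 m[φ0→wet] = [204, 474]
r4 m[φ0→rain] = [525, 1071]
r4 m[φ1→wet] = [50, 45]
r4 m[φ1→sprk] = [784, 812]
r4 m[φ2→wet] = [3, 11]
r4 m[φ2→slip] = [1148, 448]
r4 m[φ3→snow] = [222, 456]
r4 m[φ3→rain] = [8, 13]
r4 m[φ4→rain] = [6, 2]
r4 m[φ5→sprk] = [5, 5]
r4 m[wet→φ0] = [150, 495]
r4 m[wet→φ1] = [612, 5214]
r4 m[wet→φ2] = [10200, 21330]
r4 m[slip→φ2] = [1, 1]
r4 m[snow→φ3] = [1, 1]
r4 m[rain→φ0] = [48, 26]
r4 m[rain→φ3] = [3150, 2142]
r4 m[rain→φ4] = [4200, 13923]
r4 m[sprk→φ1] = [5, 5]
r4 m[sprk→φ5] = [784, 812]
r5 m[φ0→wet] = [204, 474]
r5 m[φ0→rain] = [2625, 5355]
r5 m[φ1→wet] = [50, 45]
r5 m[φ1→sprk] = [25752, 27294]
r5 m[φ2→wet] = [3, 11]
r5 m[φ2→slip] = [191040, 74190]
r5 m[φ3→snow] = [17010, 36036]
r5 m[φ3→rain] = [8, 13]
r5 m[φ4→rain] = [6, 2]
r5 m[φ5→sprk] = [5, 5]
r5 m[wet→φ0] = [150, 495]
r5 m[wet→φ1] = [612, 5214]
r5 m[wet→φ2] = [10200, 21330]
r5 m[slip→φ2] = [1, 1]
r5 m[snow→φ3] = [1, 1]
r5 m[rain→φ0] = [48, 26]
r5 m[rain→φ3] = [3150, 2142]
r5 m[rain→φ4] = [4200, 13923]
r5 m[sprk→φ1] = [5, 5]
r5 m[sprk→φ5] = [784, 812]
r6 m[φ0→wet] = [204, 474]
r6 m[φ0→rain] = [2625, 5355]
r6 m[φ1→wet] = [50, 45]
r6 m[φ1→sprk] = [25752, 27294]
r6 m[φ2→wet] = [3, 11]
r6 m[φ2→slip] = [191040, 74190]
r6 m[φ3→snow] = [17010, 36036]
r6 m[φ3→rain] = [8, 13]
r6 m[φ4→rain] = [6, 2]
r6 m[φ5→sprk] = [5, 5]
r6 m[wet→φ0] = [150, 495]
r6 m[wet→φ1] = [612, 5214]
r6 m[wet→φ2] = [10200, 21330]
r6 m[slip→φ2] = [1, 1]
r6 m[snow→φ3] = [1, 1]
r6 m[rain→φ0] = [48, 26]
r6 m[rain→φ3] = [15750, 10710]
r6 m[rain→φ4] = [21000, 69615]
r6 m[sprk→φ1] = [5, 5]
r6 m[sprk→φ5] = [25752, 27294]
r7 m[φ0→wet] = [204, 474]
r7 m[φ0→rain] = [2625, 5355]
r7 m[φ1→wet] = [50, 45]
r7 m[φ1→sprk] = [25752, 27294]
r7 m[φ2→wet] = [3, 11]
r7 m[φ2→slip] = [191040, 74190]
r7 m[φ3→snow] = [85050, 180180]
r7 m[φ3→rain] = [8, 13]
r7 m[φ4→rain] = [6, 2]
r7 m[φ5→sprk] = [5, 5]
r7 m[wet→φ0] = [150, 495]
r7 m[wet→φ1] = [612, 5214]
r7 m[wet→φ2] = [10200, 21330]
r7 m[slip→φ2] = [1, 1]
r7 m[snow→φ3] = [1, 1]
r7 m[rain→φ0] = [48, 26]
r7 m[rain→φ3] = [15750, 10710]
r7 m[rain→φ4] = [21000, 69615]
r7 m[sprk→φ1] = [5, 5]
r7 m[sprk→φ5] = [25752, 27294]
r8 m[φ0→wet] = [204, 474]
r8 m[φ0→rain] = [2625, 5355]
r8 m[φ1→wet] = [50, 45]
r8 m[φ1→sprk] = [25752, 27294]
r8 m[φ2→wet] = [3, 11]
r8 m[φ2→slip] = [191040, 74190]
r8 m[φ3→snow] = [85050, 180180]
r8 m[φ3→rain] = [8, 13]
r8 m[φ4→rain] = [6, 2]
r8 m[φ5→sprk] = [5, 5]
r8 m[wet→φ0] = [150, 495]
r8 m[wet→φ1] = [612, 5214]
r8 m[wet→φ2] = [10200, 21330]
r8 m[slip→φ2] = [1, 1]
r8 m[snow→φ3] = [1, 1]
r8 m[rain→φ0] = [48, 26]
r8 m[rain→φ3] = [15750, 10710]
r8 m[rain→φ4] = [21000, 69615]
r8 m[sprk→φ1] = [5, 5]
r8 m[sprk→φ5] = [25752, 27294]
fixed point reached at round 8
b[snow] = ⊗ incoming = [85050, 180180]

b[snow] = [85050, 180180]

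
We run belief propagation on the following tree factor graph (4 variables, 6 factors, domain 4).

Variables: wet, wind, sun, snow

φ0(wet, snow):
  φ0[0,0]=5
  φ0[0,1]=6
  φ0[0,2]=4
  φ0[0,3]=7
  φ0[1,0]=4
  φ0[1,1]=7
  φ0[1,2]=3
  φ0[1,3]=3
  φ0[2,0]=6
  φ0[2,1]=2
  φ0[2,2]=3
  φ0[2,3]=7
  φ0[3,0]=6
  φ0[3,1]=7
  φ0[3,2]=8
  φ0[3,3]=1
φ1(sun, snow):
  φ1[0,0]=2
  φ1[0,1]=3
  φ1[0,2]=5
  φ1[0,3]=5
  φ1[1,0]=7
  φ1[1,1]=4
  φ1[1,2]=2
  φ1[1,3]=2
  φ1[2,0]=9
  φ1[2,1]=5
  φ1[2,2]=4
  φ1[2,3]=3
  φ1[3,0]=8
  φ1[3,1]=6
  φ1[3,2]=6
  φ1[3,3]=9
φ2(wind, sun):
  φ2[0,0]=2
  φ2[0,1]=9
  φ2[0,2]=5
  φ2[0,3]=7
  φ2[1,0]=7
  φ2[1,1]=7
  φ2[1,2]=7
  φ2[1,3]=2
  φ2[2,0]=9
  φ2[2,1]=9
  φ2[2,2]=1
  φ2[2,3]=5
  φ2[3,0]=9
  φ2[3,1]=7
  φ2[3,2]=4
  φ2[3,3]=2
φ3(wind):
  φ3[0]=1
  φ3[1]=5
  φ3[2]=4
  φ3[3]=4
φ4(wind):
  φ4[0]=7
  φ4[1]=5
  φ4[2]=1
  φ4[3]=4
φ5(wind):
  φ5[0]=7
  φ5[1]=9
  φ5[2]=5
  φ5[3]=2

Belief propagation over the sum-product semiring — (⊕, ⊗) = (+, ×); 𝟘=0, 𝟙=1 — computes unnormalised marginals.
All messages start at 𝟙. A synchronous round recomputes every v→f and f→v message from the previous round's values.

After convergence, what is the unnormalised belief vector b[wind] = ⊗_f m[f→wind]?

init: all messages = 𝟙 over 4 values
r1 m[φ0→wet] = [22, 17, 18, 22]
r1 m[φ0→snow] = [21, 22, 18, 18]
r1 m[φ1→sun] = [15, 15, 21, 29]
r1 m[φ1→snow] = [26, 18, 17, 19]
r1 m[φ2→wind] = [23, 23, 24, 22]
r1 m[φ2→sun] = [27, 32, 17, 16]
r1 m[φ3→wind] = [1, 5, 4, 4]
r1 m[φ4→wind] = [7, 5, 1, 4]
r1 m[φ5→wind] = [7, 9, 5, 2]
r1 m[wet→φ0] = [1, 1, 1, 1]
r1 m[wind→φ2] = [1, 1, 1, 1]
r1 m[wind→φ3] = [1, 1, 1, 1]
r1 m[wind→φ4] = [1, 1, 1, 1]
r1 m[wind→φ5] = [1, 1, 1, 1]
r1 m[sun→φ1] = [1, 1, 1, 1]
r1 m[sun→φ2] = [1, 1, 1, 1]
r1 m[snow→φ0] = [1, 1, 1, 1]
r1 m[snow→φ1] = [1, 1, 1, 1]
r2 m[φ0→wet] = [22, 17, 18, 22]
r2 m[φ0→snow] = [21, 22, 18, 18]
r2 m[φ1→sun] = [15, 15, 21, 29]
r2 m[φ1→snow] = [26, 18, 17, 19]
r2 m[φ2→wind] = [23, 23, 24, 22]
r2 m[φ2→sun] = [27, 32, 17, 16]
r2 m[φ3→wind] = [1, 5, 4, 4]
r2 m[φ4→wind] = [7, 5, 1, 4]
r2 m[φ5→wind] = [7, 9, 5, 2]
r2 m[wet→φ0] = [1, 1, 1, 1]
r2 m[wind→φ2] = [49, 225, 20, 32]
r2 m[wind→φ3] = [1127, 1035, 120, 176]
r2 m[wind→φ4] = [161, 1035, 480, 176]
r2 m[wind→φ5] = [161, 575, 96, 352]
r2 m[sun→φ1] = [27, 32, 17, 16]
r2 m[sun→φ2] = [15, 15, 21, 29]
r2 m[snow→φ0] = [26, 18, 17, 19]
r2 m[snow→φ1] = [21, 22, 18, 18]
r3 m[φ0→wet] = [439, 338, 376, 437]
r3 m[φ0→snow] = [21, 22, 18, 18]
r3 m[φ1→sun] = [288, 307, 425, 570]
r3 m[φ1→snow] = [559, 390, 363, 394]
r3 m[φ2→wind] = [473, 415, 436, 382]
r3 m[φ2→sun] = [2141, 2420, 1968, 957]
r3 m[φ3→wind] = [1, 5, 4, 4]
r3 m[φ4→wind] = [7, 5, 1, 4]
r3 m[φ5→wind] = [7, 9, 5, 2]
r3 m[wet→φ0] = [1, 1, 1, 1]
r3 m[wind→φ2] = [49, 225, 20, 32]
r3 m[wind→φ3] = [1127, 1035, 120, 176]
r3 m[wind→φ4] = [161, 1035, 480, 176]
r3 m[wind→φ5] = [161, 575, 96, 352]
r3 m[sun→φ1] = [27, 32, 17, 16]
r3 m[sun→φ2] = [15, 15, 21, 29]
r3 m[snow→φ0] = [26, 18, 17, 19]
r3 m[snow→φ1] = [21, 22, 18, 18]
r4 m[φ0→wet] = [439, 338, 376, 437]
r4 m[φ0→snow] = [21, 22, 18, 18]
r4 m[φ1→sun] = [288, 307, 425, 570]
r4 m[φ1→snow] = [559, 390, 363, 394]
r4 m[φ2→wind] = [473, 415, 436, 382]
r4 m[φ2→sun] = [2141, 2420, 1968, 957]
r4 m[φ3→wind] = [1, 5, 4, 4]
r4 m[φ4→wind] = [7, 5, 1, 4]
r4 m[φ5→wind] = [7, 9, 5, 2]
r4 m[wet→φ0] = [1, 1, 1, 1]
r4 m[wind→φ2] = [49, 225, 20, 32]
r4 m[wind→φ3] = [23177, 18675, 2180, 3056]
r4 m[wind→φ4] = [3311, 18675, 8720, 3056]
r4 m[wind→φ5] = [3311, 10375, 1744, 6112]
r4 m[sun→φ1] = [2141, 2420, 1968, 957]
r4 m[sun→φ2] = [288, 307, 425, 570]
r4 m[snow→φ0] = [559, 390, 363, 394]
r4 m[snow→φ1] = [21, 22, 18, 18]
r5 m[φ0→wet] = [9345, 7237, 7981, 9382]
r5 m[φ0→snow] = [21, 22, 18, 18]
r5 m[φ1→sun] = [288, 307, 425, 570]
r5 m[φ1→snow] = [46590, 31685, 29159, 30062]
r5 m[φ2→wind] = [9454, 8280, 8630, 7581]
r5 m[φ2→sun] = [2141, 2420, 1968, 957]
r5 m[φ3→wind] = [1, 5, 4, 4]
r5 m[φ4→wind] = [7, 5, 1, 4]
r5 m[φ5→wind] = [7, 9, 5, 2]
r5 m[wet→φ0] = [1, 1, 1, 1]
r5 m[wind→φ2] = [49, 225, 20, 32]
r5 m[wind→φ3] = [23177, 18675, 2180, 3056]
r5 m[wind→φ4] = [3311, 18675, 8720, 3056]
r5 m[wind→φ5] = [3311, 10375, 1744, 6112]
r5 m[sun→φ1] = [2141, 2420, 1968, 957]
r5 m[sun→φ2] = [288, 307, 425, 570]
r5 m[snow→φ0] = [559, 390, 363, 394]
r5 m[snow→φ1] = [21, 22, 18, 18]
r6 m[φ0→wet] = [9345, 7237, 7981, 9382]
r6 m[φ0→snow] = [21, 22, 18, 18]
r6 m[φ1→sun] = [288, 307, 425, 570]
r6 m[φ1→snow] = [46590, 31685, 29159, 30062]
r6 m[φ2→wind] = [9454, 8280, 8630, 7581]
r6 m[φ2→sun] = [2141, 2420, 1968, 957]
r6 m[φ3→wind] = [1, 5, 4, 4]
r6 m[φ4→wind] = [7, 5, 1, 4]
r6 m[φ5→wind] = [7, 9, 5, 2]
r6 m[wet→φ0] = [1, 1, 1, 1]
r6 m[wind→φ2] = [49, 225, 20, 32]
r6 m[wind→φ3] = [463246, 372600, 43150, 60648]
r6 m[wind→φ4] = [66178, 372600, 172600, 60648]
r6 m[wind→φ5] = [66178, 207000, 34520, 121296]
r6 m[sun→φ1] = [2141, 2420, 1968, 957]
r6 m[sun→φ2] = [288, 307, 425, 570]
r6 m[snow→φ0] = [46590, 31685, 29159, 30062]
r6 m[snow→φ1] = [21, 22, 18, 18]
r7 m[φ0→wet] = [750130, 585818, 640821, 764669]
r7 m[φ0→snow] = [21, 22, 18, 18]
r7 m[φ1→sun] = [288, 307, 425, 570]
r7 m[φ1→snow] = [46590, 31685, 29159, 30062]
r7 m[φ2→wind] = [9454, 8280, 8630, 7581]
r7 m[φ2→sun] = [2141, 2420, 1968, 957]
r7 m[φ3→wind] = [1, 5, 4, 4]
r7 m[φ4→wind] = [7, 5, 1, 4]
r7 m[φ5→wind] = [7, 9, 5, 2]
r7 m[wet→φ0] = [1, 1, 1, 1]
r7 m[wind→φ2] = [49, 225, 20, 32]
r7 m[wind→φ3] = [463246, 372600, 43150, 60648]
r7 m[wind→φ4] = [66178, 372600, 172600, 60648]
r7 m[wind→φ5] = [66178, 207000, 34520, 121296]
r7 m[sun→φ1] = [2141, 2420, 1968, 957]
r7 m[sun→φ2] = [288, 307, 425, 570]
r7 m[snow→φ0] = [46590, 31685, 29159, 30062]
r7 m[snow→φ1] = [21, 22, 18, 18]
r8 m[φ0→wet] = [750130, 585818, 640821, 764669]
r8 m[φ0→snow] = [21, 22, 18, 18]
r8 m[φ1→sun] = [288, 307, 425, 570]
r8 m[φ1→snow] = [46590, 31685, 29159, 30062]
r8 m[φ2→wind] = [9454, 8280, 8630, 7581]
r8 m[φ2→sun] = [2141, 2420, 1968, 957]
r8 m[φ3→wind] = [1, 5, 4, 4]
r8 m[φ4→wind] = [7, 5, 1, 4]
r8 m[φ5→wind] = [7, 9, 5, 2]
r8 m[wet→φ0] = [1, 1, 1, 1]
r8 m[wind→φ2] = [49, 225, 20, 32]
r8 m[wind→φ3] = [463246, 372600, 43150, 60648]
r8 m[wind→φ4] = [66178, 372600, 172600, 60648]
r8 m[wind→φ5] = [66178, 207000, 34520, 121296]
r8 m[sun→φ1] = [2141, 2420, 1968, 957]
r8 m[sun→φ2] = [288, 307, 425, 570]
r8 m[snow→φ0] = [46590, 31685, 29159, 30062]
r8 m[snow→φ1] = [21, 22, 18, 18]
fixed point reached at round 8
b[wind] = ⊗ incoming = [463246, 1863000, 172600, 242592]

b[wind] = [463246, 1863000, 172600, 242592]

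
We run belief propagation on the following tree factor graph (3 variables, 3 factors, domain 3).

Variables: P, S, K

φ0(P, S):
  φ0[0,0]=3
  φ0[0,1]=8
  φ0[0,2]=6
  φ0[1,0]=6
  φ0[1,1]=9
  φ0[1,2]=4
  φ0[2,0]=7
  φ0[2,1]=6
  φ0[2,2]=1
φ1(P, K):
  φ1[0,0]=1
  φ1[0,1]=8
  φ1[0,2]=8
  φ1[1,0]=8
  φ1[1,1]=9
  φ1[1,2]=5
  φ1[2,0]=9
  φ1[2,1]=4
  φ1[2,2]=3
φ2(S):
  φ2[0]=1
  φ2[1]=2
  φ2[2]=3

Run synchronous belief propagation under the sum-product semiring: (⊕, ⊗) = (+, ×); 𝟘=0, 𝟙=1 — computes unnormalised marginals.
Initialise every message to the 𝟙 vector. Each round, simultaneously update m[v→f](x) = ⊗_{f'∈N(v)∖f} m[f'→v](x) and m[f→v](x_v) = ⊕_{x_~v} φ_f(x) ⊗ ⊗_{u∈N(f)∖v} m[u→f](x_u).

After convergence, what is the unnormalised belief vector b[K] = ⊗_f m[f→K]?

b[K] = [523, 708, 542]

init: all messages = 𝟙 over 3 values
r1 m[φ0→P] = [17, 19, 14]
r1 m[φ0→S] = [16, 23, 11]
r1 m[φ1→P] = [17, 22, 16]
r1 m[φ1→K] = [18, 21, 16]
r1 m[φ2→S] = [1, 2, 3]
r1 m[P→φ0] = [1, 1, 1]
r1 m[P→φ1] = [1, 1, 1]
r1 m[S→φ0] = [1, 1, 1]
r1 m[S→φ2] = [1, 1, 1]
r1 m[K→φ1] = [1, 1, 1]
r2 m[φ0→P] = [17, 19, 14]
r2 m[φ0→S] = [16, 23, 11]
r2 m[φ1→P] = [17, 22, 16]
r2 m[φ1→K] = [18, 21, 16]
r2 m[φ2→S] = [1, 2, 3]
r2 m[P→φ0] = [17, 22, 16]
r2 m[P→φ1] = [17, 19, 14]
r2 m[S→φ0] = [1, 2, 3]
r2 m[S→φ2] = [16, 23, 11]
r2 m[K→φ1] = [1, 1, 1]
r3 m[φ0→P] = [37, 36, 22]
r3 m[φ0→S] = [295, 430, 206]
r3 m[φ1→P] = [17, 22, 16]
r3 m[φ1→K] = [295, 363, 273]
r3 m[φ2→S] = [1, 2, 3]
r3 m[P→φ0] = [17, 22, 16]
r3 m[P→φ1] = [17, 19, 14]
r3 m[S→φ0] = [1, 2, 3]
r3 m[S→φ2] = [16, 23, 11]
r3 m[K→φ1] = [1, 1, 1]
r4 m[φ0→P] = [37, 36, 22]
r4 m[φ0→S] = [295, 430, 206]
r4 m[φ1→P] = [17, 22, 16]
r4 m[φ1→K] = [295, 363, 273]
r4 m[φ2→S] = [1, 2, 3]
r4 m[P→φ0] = [17, 22, 16]
r4 m[P→φ1] = [37, 36, 22]
r4 m[S→φ0] = [1, 2, 3]
r4 m[S→φ2] = [295, 430, 206]
r4 m[K→φ1] = [1, 1, 1]
r5 m[φ0→P] = [37, 36, 22]
r5 m[φ0→S] = [295, 430, 206]
r5 m[φ1→P] = [17, 22, 16]
r5 m[φ1→K] = [523, 708, 542]
r5 m[φ2→S] = [1, 2, 3]
r5 m[P→φ0] = [17, 22, 16]
r5 m[P→φ1] = [37, 36, 22]
r5 m[S→φ0] = [1, 2, 3]
r5 m[S→φ2] = [295, 430, 206]
r5 m[K→φ1] = [1, 1, 1]
r6 m[φ0→P] = [37, 36, 22]
r6 m[φ0→S] = [295, 430, 206]
r6 m[φ1→P] = [17, 22, 16]
r6 m[φ1→K] = [523, 708, 542]
r6 m[φ2→S] = [1, 2, 3]
r6 m[P→φ0] = [17, 22, 16]
r6 m[P→φ1] = [37, 36, 22]
r6 m[S→φ0] = [1, 2, 3]
r6 m[S→φ2] = [295, 430, 206]
r6 m[K→φ1] = [1, 1, 1]
fixed point reached at round 6
b[K] = ⊗ incoming = [523, 708, 542]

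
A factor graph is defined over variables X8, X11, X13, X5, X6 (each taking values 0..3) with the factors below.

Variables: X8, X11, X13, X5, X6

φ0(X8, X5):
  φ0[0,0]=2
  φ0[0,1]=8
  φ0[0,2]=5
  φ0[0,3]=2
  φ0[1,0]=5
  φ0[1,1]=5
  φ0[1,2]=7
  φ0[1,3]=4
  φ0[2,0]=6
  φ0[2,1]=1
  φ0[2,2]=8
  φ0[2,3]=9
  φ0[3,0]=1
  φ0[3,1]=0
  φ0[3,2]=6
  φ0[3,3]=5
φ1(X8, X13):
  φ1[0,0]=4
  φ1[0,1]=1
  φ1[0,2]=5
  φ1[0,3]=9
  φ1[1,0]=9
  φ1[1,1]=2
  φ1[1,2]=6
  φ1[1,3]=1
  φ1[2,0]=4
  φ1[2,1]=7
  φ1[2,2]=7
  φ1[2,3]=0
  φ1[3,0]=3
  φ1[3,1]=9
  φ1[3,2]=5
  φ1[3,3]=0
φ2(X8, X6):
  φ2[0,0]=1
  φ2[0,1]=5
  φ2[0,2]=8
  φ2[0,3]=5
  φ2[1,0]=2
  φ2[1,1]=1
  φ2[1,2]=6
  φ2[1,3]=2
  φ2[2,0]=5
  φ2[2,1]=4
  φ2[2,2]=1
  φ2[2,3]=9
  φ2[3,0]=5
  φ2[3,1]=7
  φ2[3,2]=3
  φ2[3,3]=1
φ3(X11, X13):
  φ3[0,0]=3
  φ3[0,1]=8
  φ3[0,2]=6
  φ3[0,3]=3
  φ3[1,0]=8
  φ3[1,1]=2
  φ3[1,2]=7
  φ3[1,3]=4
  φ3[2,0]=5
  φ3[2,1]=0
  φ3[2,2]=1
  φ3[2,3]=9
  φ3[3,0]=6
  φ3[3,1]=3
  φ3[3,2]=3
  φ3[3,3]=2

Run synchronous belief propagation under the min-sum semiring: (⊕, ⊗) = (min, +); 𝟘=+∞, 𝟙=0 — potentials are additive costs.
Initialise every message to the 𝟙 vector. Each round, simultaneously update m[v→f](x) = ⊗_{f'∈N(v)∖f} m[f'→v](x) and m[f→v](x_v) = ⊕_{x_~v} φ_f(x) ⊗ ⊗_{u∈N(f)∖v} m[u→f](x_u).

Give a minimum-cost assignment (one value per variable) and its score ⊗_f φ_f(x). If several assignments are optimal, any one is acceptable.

assignment: (X8=3, X11=3, X13=3, X5=1, X6=3); score = 3

init: all messages = 𝟙 over 4 values
r1 m[φ0→X8] = [2, 4, 1, 0]
r1 m[φ0→X5] = [1, 0, 5, 2]
r1 m[φ1→X8] = [1, 1, 0, 0]
r1 m[φ1→X13] = [3, 1, 5, 0]
r1 m[φ2→X8] = [1, 1, 1, 1]
r1 m[φ2→X6] = [1, 1, 1, 1]
r1 m[φ3→X11] = [3, 2, 0, 2]
r1 m[φ3→X13] = [3, 0, 1, 2]
r1 m[X8→φ0] = [0, 0, 0, 0]
r1 m[X8→φ1] = [0, 0, 0, 0]
r1 m[X8→φ2] = [0, 0, 0, 0]
r1 m[X11→φ3] = [0, 0, 0, 0]
r1 m[X13→φ1] = [0, 0, 0, 0]
r1 m[X13→φ3] = [0, 0, 0, 0]
r1 m[X5→φ0] = [0, 0, 0, 0]
r1 m[X6→φ2] = [0, 0, 0, 0]
r2 m[φ0→X8] = [2, 4, 1, 0]
r2 m[φ0→X5] = [1, 0, 5, 2]
r2 m[φ1→X8] = [1, 1, 0, 0]
r2 m[φ1→X13] = [3, 1, 5, 0]
r2 m[φ2→X8] = [1, 1, 1, 1]
r2 m[φ2→X6] = [1, 1, 1, 1]
r2 m[φ3→X11] = [3, 2, 0, 2]
r2 m[φ3→X13] = [3, 0, 1, 2]
r2 m[X8→φ0] = [2, 2, 1, 1]
r2 m[X8→φ1] = [3, 5, 2, 1]
r2 m[X8→φ2] = [3, 5, 1, 0]
r2 m[X11→φ3] = [0, 0, 0, 0]
r2 m[X13→φ1] = [3, 0, 1, 2]
r2 m[X13→φ3] = [3, 1, 5, 0]
r2 m[X5→φ0] = [0, 0, 0, 0]
r2 m[X6→φ2] = [0, 0, 0, 0]
r3 m[φ0→X8] = [2, 4, 1, 0]
r3 m[φ0→X5] = [2, 1, 7, 4]
r3 m[φ1→X8] = [1, 2, 2, 2]
r3 m[φ1→X13] = [4, 4, 6, 1]
r3 m[φ2→X8] = [1, 1, 1, 1]
r3 m[φ2→X6] = [4, 5, 2, 1]
r3 m[φ3→X11] = [3, 3, 1, 2]
r3 m[φ3→X13] = [3, 0, 1, 2]
r3 m[X8→φ0] = [2, 2, 1, 1]
r3 m[X8→φ1] = [3, 5, 2, 1]
r3 m[X8→φ2] = [3, 5, 1, 0]
r3 m[X11→φ3] = [0, 0, 0, 0]
r3 m[X13→φ1] = [3, 0, 1, 2]
r3 m[X13→φ3] = [3, 1, 5, 0]
r3 m[X5→φ0] = [0, 0, 0, 0]
r3 m[X6→φ2] = [0, 0, 0, 0]
r4 m[φ0→X8] = [2, 4, 1, 0]
r4 m[φ0→X5] = [2, 1, 7, 4]
r4 m[φ1→X8] = [1, 2, 2, 2]
r4 m[φ1→X13] = [4, 4, 6, 1]
r4 m[φ2→X8] = [1, 1, 1, 1]
r4 m[φ2→X6] = [4, 5, 2, 1]
r4 m[φ3→X11] = [3, 3, 1, 2]
r4 m[φ3→X13] = [3, 0, 1, 2]
r4 m[X8→φ0] = [2, 3, 3, 3]
r4 m[X8→φ1] = [3, 5, 2, 1]
r4 m[X8→φ2] = [3, 6, 3, 2]
r4 m[X11→φ3] = [0, 0, 0, 0]
r4 m[X13→φ1] = [3, 0, 1, 2]
r4 m[X13→φ3] = [4, 4, 6, 1]
r4 m[X5→φ0] = [0, 0, 0, 0]
r4 m[X6→φ2] = [0, 0, 0, 0]
r5 m[φ0→X8] = [2, 4, 1, 0]
r5 m[φ0→X5] = [4, 3, 7, 4]
r5 m[φ1→X8] = [1, 2, 2, 2]
r5 m[φ1→X13] = [4, 4, 6, 1]
r5 m[φ2→X8] = [1, 1, 1, 1]
r5 m[φ2→X6] = [4, 7, 4, 3]
r5 m[φ3→X11] = [4, 5, 4, 3]
r5 m[φ3→X13] = [3, 0, 1, 2]
r5 m[X8→φ0] = [2, 3, 3, 3]
r5 m[X8→φ1] = [3, 5, 2, 1]
r5 m[X8→φ2] = [3, 6, 3, 2]
r5 m[X11→φ3] = [0, 0, 0, 0]
r5 m[X13→φ1] = [3, 0, 1, 2]
r5 m[X13→φ3] = [4, 4, 6, 1]
r5 m[X5→φ0] = [0, 0, 0, 0]
r5 m[X6→φ2] = [0, 0, 0, 0]
r6 m[φ0→X8] = [2, 4, 1, 0]
r6 m[φ0→X5] = [4, 3, 7, 4]
r6 m[φ1→X8] = [1, 2, 2, 2]
r6 m[φ1→X13] = [4, 4, 6, 1]
r6 m[φ2→X8] = [1, 1, 1, 1]
r6 m[φ2→X6] = [4, 7, 4, 3]
r6 m[φ3→X11] = [4, 5, 4, 3]
r6 m[φ3→X13] = [3, 0, 1, 2]
r6 m[X8→φ0] = [2, 3, 3, 3]
r6 m[X8→φ1] = [3, 5, 2, 1]
r6 m[X8→φ2] = [3, 6, 3, 2]
r6 m[X11→φ3] = [0, 0, 0, 0]
r6 m[X13→φ1] = [3, 0, 1, 2]
r6 m[X13→φ3] = [4, 4, 6, 1]
r6 m[X5→φ0] = [0, 0, 0, 0]
r6 m[X6→φ2] = [0, 0, 0, 0]
fixed point reached at round 6
traceback from X8: (X8=3, X11=3, X13=3, X5=1, X6=3), score=3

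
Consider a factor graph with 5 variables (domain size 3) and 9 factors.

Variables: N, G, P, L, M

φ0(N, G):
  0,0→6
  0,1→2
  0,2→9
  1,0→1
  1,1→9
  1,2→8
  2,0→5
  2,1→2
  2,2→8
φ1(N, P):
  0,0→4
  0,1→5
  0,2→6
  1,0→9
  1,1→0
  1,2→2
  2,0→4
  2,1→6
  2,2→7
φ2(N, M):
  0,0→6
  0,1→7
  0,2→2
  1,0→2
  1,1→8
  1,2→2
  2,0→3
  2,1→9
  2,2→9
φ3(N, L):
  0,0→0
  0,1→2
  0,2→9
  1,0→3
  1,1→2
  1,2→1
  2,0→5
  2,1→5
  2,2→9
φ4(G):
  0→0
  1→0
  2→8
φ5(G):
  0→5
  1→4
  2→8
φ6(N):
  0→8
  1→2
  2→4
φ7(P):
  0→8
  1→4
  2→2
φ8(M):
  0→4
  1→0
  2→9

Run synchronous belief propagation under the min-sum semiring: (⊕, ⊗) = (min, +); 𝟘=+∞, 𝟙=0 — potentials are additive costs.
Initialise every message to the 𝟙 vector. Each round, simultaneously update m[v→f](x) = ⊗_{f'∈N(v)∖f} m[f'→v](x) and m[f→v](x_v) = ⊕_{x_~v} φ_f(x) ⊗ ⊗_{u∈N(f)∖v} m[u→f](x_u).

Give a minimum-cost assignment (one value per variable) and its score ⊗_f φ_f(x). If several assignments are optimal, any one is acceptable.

init: all messages = 𝟙 over 3 values
r1 m[φ0→N] = [2, 1, 2]
r1 m[φ0→G] = [1, 2, 8]
r1 m[φ1→N] = [4, 0, 4]
r1 m[φ1→P] = [4, 0, 2]
r1 m[φ2→N] = [2, 2, 3]
r1 m[φ2→M] = [2, 7, 2]
r1 m[φ3→N] = [0, 1, 5]
r1 m[φ3→L] = [0, 2, 1]
r1 m[φ4→G] = [0, 0, 8]
r1 m[φ5→G] = [5, 4, 8]
r1 m[φ6→N] = [8, 2, 4]
r1 m[φ7→P] = [8, 4, 2]
r1 m[φ8→M] = [4, 0, 9]
r1 m[N→φ0] = [0, 0, 0]
r1 m[N→φ1] = [0, 0, 0]
r1 m[N→φ2] = [0, 0, 0]
r1 m[N→φ3] = [0, 0, 0]
r1 m[N→φ6] = [0, 0, 0]
r1 m[G→φ0] = [0, 0, 0]
r1 m[G→φ4] = [0, 0, 0]
r1 m[G→φ5] = [0, 0, 0]
r1 m[P→φ1] = [0, 0, 0]
r1 m[P→φ7] = [0, 0, 0]
r1 m[L→φ3] = [0, 0, 0]
r1 m[M→φ2] = [0, 0, 0]
r1 m[M→φ8] = [0, 0, 0]
r2 m[φ0→N] = [2, 1, 2]
r2 m[φ0→G] = [1, 2, 8]
r2 m[φ1→N] = [4, 0, 4]
r2 m[φ1→P] = [4, 0, 2]
r2 m[φ2→N] = [2, 2, 3]
r2 m[φ2→M] = [2, 7, 2]
r2 m[φ3→N] = [0, 1, 5]
r2 m[φ3→L] = [0, 2, 1]
r2 m[φ4→G] = [0, 0, 8]
r2 m[φ5→G] = [5, 4, 8]
r2 m[φ6→N] = [8, 2, 4]
r2 m[φ7→P] = [8, 4, 2]
r2 m[φ8→M] = [4, 0, 9]
r2 m[N→φ0] = [14, 5, 16]
r2 m[N→φ1] = [12, 6, 14]
r2 m[N→φ2] = [14, 4, 15]
r2 m[N→φ3] = [16, 5, 13]
r2 m[N→φ6] = [8, 4, 14]
r2 m[G→φ0] = [5, 4, 16]
r2 m[G→φ4] = [6, 6, 16]
r2 m[G→φ5] = [1, 2, 16]
r2 m[P→φ1] = [8, 4, 2]
r2 m[P→φ7] = [4, 0, 2]
r2 m[L→φ3] = [0, 0, 0]
r2 m[M→φ2] = [4, 0, 9]
r2 m[M→φ8] = [2, 7, 2]
r3 m[φ0→N] = [6, 6, 6]
r3 m[φ0→G] = [6, 14, 13]
r3 m[φ1→N] = [8, 4, 9]
r3 m[φ1→P] = [15, 6, 8]
r3 m[φ2→N] = [7, 6, 7]
r3 m[φ2→M] = [6, 12, 6]
r3 m[φ3→N] = [0, 1, 5]
r3 m[φ3→L] = [8, 7, 6]
r3 m[φ4→G] = [0, 0, 8]
r3 m[φ5→G] = [5, 4, 8]
r3 m[φ6→N] = [8, 2, 4]
r3 m[φ7→P] = [8, 4, 2]
r3 m[φ8→M] = [4, 0, 9]
r3 m[N→φ0] = [14, 5, 16]
r3 m[N→φ1] = [12, 6, 14]
r3 m[N→φ2] = [14, 4, 15]
r3 m[N→φ3] = [16, 5, 13]
r3 m[N→φ6] = [8, 4, 14]
r3 m[G→φ0] = [5, 4, 16]
r3 m[G→φ4] = [6, 6, 16]
r3 m[G→φ5] = [1, 2, 16]
r3 m[P→φ1] = [8, 4, 2]
r3 m[P→φ7] = [4, 0, 2]
r3 m[L→φ3] = [0, 0, 0]
r3 m[M→φ2] = [4, 0, 9]
r3 m[M→φ8] = [2, 7, 2]
r4 m[φ0→N] = [6, 6, 6]
r4 m[φ0→G] = [6, 14, 13]
r4 m[φ1→N] = [8, 4, 9]
r4 m[φ1→P] = [15, 6, 8]
r4 m[φ2→N] = [7, 6, 7]
r4 m[φ2→M] = [6, 12, 6]
r4 m[φ3→N] = [0, 1, 5]
r4 m[φ3→L] = [8, 7, 6]
r4 m[φ4→G] = [0, 0, 8]
r4 m[φ5→G] = [5, 4, 8]
r4 m[φ6→N] = [8, 2, 4]
r4 m[φ7→P] = [8, 4, 2]
r4 m[φ8→M] = [4, 0, 9]
r4 m[N→φ0] = [23, 13, 25]
r4 m[N→φ1] = [21, 15, 22]
r4 m[N→φ2] = [22, 13, 24]
r4 m[N→φ3] = [29, 18, 26]
r4 m[N→φ6] = [21, 17, 27]
r4 m[G→φ0] = [5, 4, 16]
r4 m[G→φ4] = [11, 18, 21]
r4 m[G→φ5] = [6, 14, 21]
r4 m[P→φ1] = [8, 4, 2]
r4 m[P→φ7] = [15, 6, 8]
r4 m[L→φ3] = [0, 0, 0]
r4 m[M→φ2] = [4, 0, 9]
r4 m[M→φ8] = [6, 12, 6]
r5 m[φ0→N] = [6, 6, 6]
r5 m[φ0→G] = [14, 22, 21]
r5 m[φ1→N] = [8, 4, 9]
r5 m[φ1→P] = [24, 15, 17]
r5 m[φ2→N] = [7, 6, 7]
r5 m[φ2→M] = [15, 21, 15]
r5 m[φ3→N] = [0, 1, 5]
r5 m[φ3→L] = [21, 20, 19]
r5 m[φ4→G] = [0, 0, 8]
r5 m[φ5→G] = [5, 4, 8]
r5 m[φ6→N] = [8, 2, 4]
r5 m[φ7→P] = [8, 4, 2]
r5 m[φ8→M] = [4, 0, 9]
r5 m[N→φ0] = [23, 13, 25]
r5 m[N→φ1] = [21, 15, 22]
r5 m[N→φ2] = [22, 13, 24]
r5 m[N→φ3] = [29, 18, 26]
r5 m[N→φ6] = [21, 17, 27]
r5 m[G→φ0] = [5, 4, 16]
r5 m[G→φ4] = [11, 18, 21]
r5 m[G→φ5] = [6, 14, 21]
r5 m[P→φ1] = [8, 4, 2]
r5 m[P→φ7] = [15, 6, 8]
r5 m[L→φ3] = [0, 0, 0]
r5 m[M→φ2] = [4, 0, 9]
r5 m[M→φ8] = [6, 12, 6]
r6 m[φ0→N] = [6, 6, 6]
r6 m[φ0→G] = [14, 22, 21]
r6 m[φ1→N] = [8, 4, 9]
r6 m[φ1→P] = [24, 15, 17]
r6 m[φ2→N] = [7, 6, 7]
r6 m[φ2→M] = [15, 21, 15]
r6 m[φ3→N] = [0, 1, 5]
r6 m[φ3→L] = [21, 20, 19]
r6 m[φ4→G] = [0, 0, 8]
r6 m[φ5→G] = [5, 4, 8]
r6 m[φ6→N] = [8, 2, 4]
r6 m[φ7→P] = [8, 4, 2]
r6 m[φ8→M] = [4, 0, 9]
r6 m[N→φ0] = [23, 13, 25]
r6 m[N→φ1] = [21, 15, 22]
r6 m[N→φ2] = [22, 13, 24]
r6 m[N→φ3] = [29, 18, 26]
r6 m[N→φ6] = [21, 17, 27]
r6 m[G→φ0] = [5, 4, 16]
r6 m[G→φ4] = [19, 26, 29]
r6 m[G→φ5] = [14, 22, 29]
r6 m[P→φ1] = [8, 4, 2]
r6 m[P→φ7] = [24, 15, 17]
r6 m[L→φ3] = [0, 0, 0]
r6 m[M→φ2] = [4, 0, 9]
r6 m[M→φ8] = [15, 21, 15]
r7 m[φ0→N] = [6, 6, 6]
r7 m[φ0→G] = [14, 22, 21]
r7 m[φ1→N] = [8, 4, 9]
r7 m[φ1→P] = [24, 15, 17]
r7 m[φ2→N] = [7, 6, 7]
r7 m[φ2→M] = [15, 21, 15]
r7 m[φ3→N] = [0, 1, 5]
r7 m[φ3→L] = [21, 20, 19]
r7 m[φ4→G] = [0, 0, 8]
r7 m[φ5→G] = [5, 4, 8]
r7 m[φ6→N] = [8, 2, 4]
r7 m[φ7→P] = [8, 4, 2]
r7 m[φ8→M] = [4, 0, 9]
r7 m[N→φ0] = [23, 13, 25]
r7 m[N→φ1] = [21, 15, 22]
r7 m[N→φ2] = [22, 13, 24]
r7 m[N→φ3] = [29, 18, 26]
r7 m[N→φ6] = [21, 17, 27]
r7 m[G→φ0] = [5, 4, 16]
r7 m[G→φ4] = [19, 26, 29]
r7 m[G→φ5] = [14, 22, 29]
r7 m[P→φ1] = [8, 4, 2]
r7 m[P→φ7] = [24, 15, 17]
r7 m[L→φ3] = [0, 0, 0]
r7 m[M→φ2] = [4, 0, 9]
r7 m[M→φ8] = [15, 21, 15]
fixed point reached at round 7
traceback from N: (N=1, G=0, P=1, L=2, M=0), score=19

assignment: (N=1, G=0, P=1, L=2, M=0); score = 19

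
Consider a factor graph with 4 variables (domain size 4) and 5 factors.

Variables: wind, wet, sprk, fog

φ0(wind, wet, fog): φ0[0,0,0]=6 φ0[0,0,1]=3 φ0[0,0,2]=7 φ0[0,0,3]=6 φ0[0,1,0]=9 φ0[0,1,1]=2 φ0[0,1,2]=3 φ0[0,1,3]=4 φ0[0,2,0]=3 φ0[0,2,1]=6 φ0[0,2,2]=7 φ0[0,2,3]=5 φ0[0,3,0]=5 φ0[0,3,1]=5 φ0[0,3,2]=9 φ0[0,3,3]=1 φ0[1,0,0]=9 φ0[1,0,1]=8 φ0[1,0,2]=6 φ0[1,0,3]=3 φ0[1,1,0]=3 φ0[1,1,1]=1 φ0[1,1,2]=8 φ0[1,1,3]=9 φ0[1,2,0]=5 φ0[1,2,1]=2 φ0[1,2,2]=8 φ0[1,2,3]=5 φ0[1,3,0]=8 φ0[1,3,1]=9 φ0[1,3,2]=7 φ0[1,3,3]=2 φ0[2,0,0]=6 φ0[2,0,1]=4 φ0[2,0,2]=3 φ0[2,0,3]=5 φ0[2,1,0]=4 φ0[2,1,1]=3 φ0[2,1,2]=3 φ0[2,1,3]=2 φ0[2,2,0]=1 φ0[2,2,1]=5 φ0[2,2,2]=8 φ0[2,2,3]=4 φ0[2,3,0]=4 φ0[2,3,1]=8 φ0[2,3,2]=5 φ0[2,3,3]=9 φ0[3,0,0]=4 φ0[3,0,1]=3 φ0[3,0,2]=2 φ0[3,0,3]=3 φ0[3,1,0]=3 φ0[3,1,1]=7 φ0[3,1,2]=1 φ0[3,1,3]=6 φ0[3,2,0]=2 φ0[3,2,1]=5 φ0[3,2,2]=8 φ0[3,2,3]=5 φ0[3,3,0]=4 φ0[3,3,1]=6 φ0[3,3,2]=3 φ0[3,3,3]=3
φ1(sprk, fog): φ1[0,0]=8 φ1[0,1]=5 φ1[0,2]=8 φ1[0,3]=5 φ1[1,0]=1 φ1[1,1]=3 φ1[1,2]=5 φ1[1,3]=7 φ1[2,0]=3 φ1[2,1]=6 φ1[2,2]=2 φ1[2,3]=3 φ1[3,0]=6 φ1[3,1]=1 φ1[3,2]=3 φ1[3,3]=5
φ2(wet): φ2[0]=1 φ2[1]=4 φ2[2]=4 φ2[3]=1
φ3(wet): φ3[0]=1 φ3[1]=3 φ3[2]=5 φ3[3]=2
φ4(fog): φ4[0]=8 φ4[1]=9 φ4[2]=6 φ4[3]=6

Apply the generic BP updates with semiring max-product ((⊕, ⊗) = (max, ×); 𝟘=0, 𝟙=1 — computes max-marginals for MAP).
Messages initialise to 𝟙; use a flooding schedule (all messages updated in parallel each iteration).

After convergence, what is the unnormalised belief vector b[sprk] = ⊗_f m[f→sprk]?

b[sprk] = [7680, 4800, 6480, 5184]

init: all messages = 𝟙 over 4 values
r1 m[φ0→wind] = [9, 9, 9, 8]
r1 m[φ0→wet] = [9, 9, 8, 9]
r1 m[φ0→fog] = [9, 9, 9, 9]
r1 m[φ1→sprk] = [8, 7, 6, 6]
r1 m[φ1→fog] = [8, 6, 8, 7]
r1 m[φ2→wet] = [1, 4, 4, 1]
r1 m[φ3→wet] = [1, 3, 5, 2]
r1 m[φ4→fog] = [8, 9, 6, 6]
r1 m[wind→φ0] = [1, 1, 1, 1]
r1 m[wet→φ0] = [1, 1, 1, 1]
r1 m[wet→φ2] = [1, 1, 1, 1]
r1 m[wet→φ3] = [1, 1, 1, 1]
r1 m[sprk→φ1] = [1, 1, 1, 1]
r1 m[fog→φ0] = [1, 1, 1, 1]
r1 m[fog→φ1] = [1, 1, 1, 1]
r1 m[fog→φ4] = [1, 1, 1, 1]
r2 m[φ0→wind] = [9, 9, 9, 8]
r2 m[φ0→wet] = [9, 9, 8, 9]
r2 m[φ0→fog] = [9, 9, 9, 9]
r2 m[φ1→sprk] = [8, 7, 6, 6]
r2 m[φ1→fog] = [8, 6, 8, 7]
r2 m[φ2→wet] = [1, 4, 4, 1]
r2 m[φ3→wet] = [1, 3, 5, 2]
r2 m[φ4→fog] = [8, 9, 6, 6]
r2 m[wind→φ0] = [1, 1, 1, 1]
r2 m[wet→φ0] = [1, 12, 20, 2]
r2 m[wet→φ2] = [9, 27, 40, 18]
r2 m[wet→φ3] = [9, 36, 32, 9]
r2 m[sprk→φ1] = [1, 1, 1, 1]
r2 m[fog→φ0] = [64, 54, 48, 42]
r2 m[fog→φ1] = [72, 81, 54, 54]
r2 m[fog→φ4] = [72, 54, 72, 63]
r3 m[φ0→wind] = [6912, 7680, 7680, 7680]
r3 m[φ0→wet] = [576, 576, 384, 512]
r3 m[φ0→fog] = [108, 120, 160, 108]
r3 m[φ1→sprk] = [576, 378, 486, 432]
r3 m[φ1→fog] = [8, 6, 8, 7]
r3 m[φ2→wet] = [1, 4, 4, 1]
r3 m[φ3→wet] = [1, 3, 5, 2]
r3 m[φ4→fog] = [8, 9, 6, 6]
r3 m[wind→φ0] = [1, 1, 1, 1]
r3 m[wet→φ0] = [1, 12, 20, 2]
r3 m[wet→φ2] = [9, 27, 40, 18]
r3 m[wet→φ3] = [9, 36, 32, 9]
r3 m[sprk→φ1] = [1, 1, 1, 1]
r3 m[fog→φ0] = [64, 54, 48, 42]
r3 m[fog→φ1] = [72, 81, 54, 54]
r3 m[fog→φ4] = [72, 54, 72, 63]
r4 m[φ0→wind] = [6912, 7680, 7680, 7680]
r4 m[φ0→wet] = [576, 576, 384, 512]
r4 m[φ0→fog] = [108, 120, 160, 108]
r4 m[φ1→sprk] = [576, 378, 486, 432]
r4 m[φ1→fog] = [8, 6, 8, 7]
r4 m[φ2→wet] = [1, 4, 4, 1]
r4 m[φ3→wet] = [1, 3, 5, 2]
r4 m[φ4→fog] = [8, 9, 6, 6]
r4 m[wind→φ0] = [1, 1, 1, 1]
r4 m[wet→φ0] = [1, 12, 20, 2]
r4 m[wet→φ2] = [576, 1728, 1920, 1024]
r4 m[wet→φ3] = [576, 2304, 1536, 512]
r4 m[sprk→φ1] = [1, 1, 1, 1]
r4 m[fog→φ0] = [64, 54, 48, 42]
r4 m[fog→φ1] = [864, 1080, 960, 648]
r4 m[fog→φ4] = [864, 720, 1280, 756]
r5 m[φ0→wind] = [6912, 7680, 7680, 7680]
r5 m[φ0→wet] = [576, 576, 384, 512]
r5 m[φ0→fog] = [108, 120, 160, 108]
r5 m[φ1→sprk] = [7680, 4800, 6480, 5184]
r5 m[φ1→fog] = [8, 6, 8, 7]
r5 m[φ2→wet] = [1, 4, 4, 1]
r5 m[φ3→wet] = [1, 3, 5, 2]
r5 m[φ4→fog] = [8, 9, 6, 6]
r5 m[wind→φ0] = [1, 1, 1, 1]
r5 m[wet→φ0] = [1, 12, 20, 2]
r5 m[wet→φ2] = [576, 1728, 1920, 1024]
r5 m[wet→φ3] = [576, 2304, 1536, 512]
r5 m[sprk→φ1] = [1, 1, 1, 1]
r5 m[fog→φ0] = [64, 54, 48, 42]
r5 m[fog→φ1] = [864, 1080, 960, 648]
r5 m[fog→φ4] = [864, 720, 1280, 756]
r6 m[φ0→wind] = [6912, 7680, 7680, 7680]
r6 m[φ0→wet] = [576, 576, 384, 512]
r6 m[φ0→fog] = [108, 120, 160, 108]
r6 m[φ1→sprk] = [7680, 4800, 6480, 5184]
r6 m[φ1→fog] = [8, 6, 8, 7]
r6 m[φ2→wet] = [1, 4, 4, 1]
r6 m[φ3→wet] = [1, 3, 5, 2]
r6 m[φ4→fog] = [8, 9, 6, 6]
r6 m[wind→φ0] = [1, 1, 1, 1]
r6 m[wet→φ0] = [1, 12, 20, 2]
r6 m[wet→φ2] = [576, 1728, 1920, 1024]
r6 m[wet→φ3] = [576, 2304, 1536, 512]
r6 m[sprk→φ1] = [1, 1, 1, 1]
r6 m[fog→φ0] = [64, 54, 48, 42]
r6 m[fog→φ1] = [864, 1080, 960, 648]
r6 m[fog→φ4] = [864, 720, 1280, 756]
fixed point reached at round 6
b[sprk] = ⊗ incoming = [7680, 4800, 6480, 5184]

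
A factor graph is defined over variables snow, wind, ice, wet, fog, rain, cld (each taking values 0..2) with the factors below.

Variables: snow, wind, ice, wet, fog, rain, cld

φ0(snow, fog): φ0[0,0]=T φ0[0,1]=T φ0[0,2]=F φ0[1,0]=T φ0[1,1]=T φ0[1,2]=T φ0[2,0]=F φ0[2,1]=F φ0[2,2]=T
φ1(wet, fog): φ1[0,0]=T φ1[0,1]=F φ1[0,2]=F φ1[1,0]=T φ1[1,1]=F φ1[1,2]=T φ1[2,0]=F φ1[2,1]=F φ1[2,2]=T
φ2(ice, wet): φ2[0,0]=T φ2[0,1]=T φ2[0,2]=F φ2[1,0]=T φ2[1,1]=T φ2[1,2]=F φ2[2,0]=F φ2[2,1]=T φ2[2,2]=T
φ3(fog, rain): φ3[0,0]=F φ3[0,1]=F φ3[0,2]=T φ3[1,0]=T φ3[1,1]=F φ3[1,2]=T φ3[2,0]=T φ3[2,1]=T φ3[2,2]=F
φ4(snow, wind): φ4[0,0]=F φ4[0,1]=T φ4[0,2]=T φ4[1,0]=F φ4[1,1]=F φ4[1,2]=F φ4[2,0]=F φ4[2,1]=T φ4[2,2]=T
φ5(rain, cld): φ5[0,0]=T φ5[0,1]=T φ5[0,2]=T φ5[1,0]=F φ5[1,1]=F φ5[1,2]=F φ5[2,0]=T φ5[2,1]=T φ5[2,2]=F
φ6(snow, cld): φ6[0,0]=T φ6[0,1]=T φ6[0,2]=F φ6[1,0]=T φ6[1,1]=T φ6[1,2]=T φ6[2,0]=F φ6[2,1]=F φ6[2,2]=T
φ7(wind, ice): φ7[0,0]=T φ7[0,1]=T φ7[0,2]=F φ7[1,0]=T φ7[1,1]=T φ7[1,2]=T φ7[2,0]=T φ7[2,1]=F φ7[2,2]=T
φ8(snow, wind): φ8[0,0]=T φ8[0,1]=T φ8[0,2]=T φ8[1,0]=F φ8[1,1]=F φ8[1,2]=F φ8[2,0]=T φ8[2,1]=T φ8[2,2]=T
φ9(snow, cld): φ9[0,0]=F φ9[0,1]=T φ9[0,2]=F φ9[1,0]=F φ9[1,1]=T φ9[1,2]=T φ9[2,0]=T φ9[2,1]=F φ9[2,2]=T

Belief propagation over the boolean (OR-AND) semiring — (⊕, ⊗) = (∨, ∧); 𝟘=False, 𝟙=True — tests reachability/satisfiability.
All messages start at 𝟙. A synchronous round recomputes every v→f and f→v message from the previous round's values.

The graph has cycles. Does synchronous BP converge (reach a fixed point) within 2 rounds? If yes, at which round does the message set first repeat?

init: all messages = 𝟙 over 3 values
r1 m[φ0→snow] = [T, T, T]
r1 m[φ0→fog] = [T, T, T]
r1 m[φ1→wet] = [T, T, T]
r1 m[φ1→fog] = [T, F, T]
r1 m[φ2→ice] = [T, T, T]
r1 m[φ2→wet] = [T, T, T]
r1 m[φ3→fog] = [T, T, T]
r1 m[φ3→rain] = [T, T, T]
r1 m[φ4→snow] = [T, F, T]
r1 m[φ4→wind] = [F, T, T]
r1 m[φ5→rain] = [T, F, T]
r1 m[φ5→cld] = [T, T, T]
r1 m[φ6→snow] = [T, T, T]
r1 m[φ6→cld] = [T, T, T]
r1 m[φ7→wind] = [T, T, T]
r1 m[φ7→ice] = [T, T, T]
r1 m[φ8→snow] = [T, F, T]
r1 m[φ8→wind] = [T, T, T]
r1 m[φ9→snow] = [T, T, T]
r1 m[φ9→cld] = [T, T, T]
r1 m[snow→φ0] = [T, T, T]
r1 m[snow→φ4] = [T, T, T]
r1 m[snow→φ6] = [T, T, T]
r1 m[snow→φ8] = [T, T, T]
r1 m[snow→φ9] = [T, T, T]
r1 m[wind→φ4] = [T, T, T]
r1 m[wind→φ7] = [T, T, T]
r1 m[wind→φ8] = [T, T, T]
r1 m[ice→φ2] = [T, T, T]
r1 m[ice→φ7] = [T, T, T]
r1 m[wet→φ1] = [T, T, T]
r1 m[wet→φ2] = [T, T, T]
r1 m[fog→φ0] = [T, T, T]
r1 m[fog→φ1] = [T, T, T]
r1 m[fog→φ3] = [T, T, T]
r1 m[rain→φ3] = [T, T, T]
r1 m[rain→φ5] = [T, T, T]
r1 m[cld→φ5] = [T, T, T]
r1 m[cld→φ6] = [T, T, T]
r1 m[cld→φ9] = [T, T, T]
r2 m[φ0→snow] = [T, T, T]
r2 m[φ0→fog] = [T, T, T]
r2 m[φ1→wet] = [T, T, T]
r2 m[φ1→fog] = [T, F, T]
r2 m[φ2→ice] = [T, T, T]
r2 m[φ2→wet] = [T, T, T]
r2 m[φ3→fog] = [T, T, T]
r2 m[φ3→rain] = [T, T, T]
r2 m[φ4→snow] = [T, F, T]
r2 m[φ4→wind] = [F, T, T]
r2 m[φ5→rain] = [T, F, T]
r2 m[φ5→cld] = [T, T, T]
r2 m[φ6→snow] = [T, T, T]
r2 m[φ6→cld] = [T, T, T]
r2 m[φ7→wind] = [T, T, T]
r2 m[φ7→ice] = [T, T, T]
r2 m[φ8→snow] = [T, F, T]
r2 m[φ8→wind] = [T, T, T]
r2 m[φ9→snow] = [T, T, T]
r2 m[φ9→cld] = [T, T, T]
r2 m[snow→φ0] = [T, F, T]
r2 m[snow→φ4] = [T, F, T]
r2 m[snow→φ6] = [T, F, T]
r2 m[snow→φ8] = [T, F, T]
r2 m[snow→φ9] = [T, F, T]
r2 m[wind→φ4] = [T, T, T]
r2 m[wind→φ7] = [F, T, T]
r2 m[wind→φ8] = [F, T, T]
r2 m[ice→φ2] = [T, T, T]
r2 m[ice→φ7] = [T, T, T]
r2 m[wet→φ1] = [T, T, T]
r2 m[wet→φ2] = [T, T, T]
r2 m[fog→φ0] = [T, F, T]
r2 m[fog→φ1] = [T, T, T]
r2 m[fog→φ3] = [T, F, T]
r2 m[rain→φ3] = [T, F, T]
r2 m[rain→φ5] = [T, T, T]
r2 m[cld→φ5] = [T, T, T]
r2 m[cld→φ6] = [T, T, T]
r2 m[cld→φ9] = [T, T, T]
no fixed point within 2 rounds

NOT CONVERGED within 2 rounds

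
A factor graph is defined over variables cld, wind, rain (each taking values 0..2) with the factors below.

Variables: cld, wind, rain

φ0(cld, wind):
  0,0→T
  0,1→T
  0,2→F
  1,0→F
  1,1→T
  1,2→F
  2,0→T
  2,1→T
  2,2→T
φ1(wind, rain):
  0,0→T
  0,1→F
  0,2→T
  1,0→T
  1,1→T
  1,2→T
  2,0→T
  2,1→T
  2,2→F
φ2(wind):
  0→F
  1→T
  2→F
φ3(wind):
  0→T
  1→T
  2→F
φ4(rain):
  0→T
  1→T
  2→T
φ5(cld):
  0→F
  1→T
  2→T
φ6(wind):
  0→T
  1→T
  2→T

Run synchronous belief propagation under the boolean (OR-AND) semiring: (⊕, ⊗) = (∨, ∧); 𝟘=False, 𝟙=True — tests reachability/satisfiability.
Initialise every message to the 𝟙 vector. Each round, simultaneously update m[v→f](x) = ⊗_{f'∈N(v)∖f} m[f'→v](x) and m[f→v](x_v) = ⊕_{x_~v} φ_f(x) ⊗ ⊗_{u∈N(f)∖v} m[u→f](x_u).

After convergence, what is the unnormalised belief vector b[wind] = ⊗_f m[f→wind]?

init: all messages = 𝟙 over 3 values
r1 m[φ0→cld] = [T, T, T]
r1 m[φ0→wind] = [T, T, T]
r1 m[φ1→wind] = [T, T, T]
r1 m[φ1→rain] = [T, T, T]
r1 m[φ2→wind] = [F, T, F]
r1 m[φ3→wind] = [T, T, F]
r1 m[φ4→rain] = [T, T, T]
r1 m[φ5→cld] = [F, T, T]
r1 m[φ6→wind] = [T, T, T]
r1 m[cld→φ0] = [T, T, T]
r1 m[cld→φ5] = [T, T, T]
r1 m[wind→φ0] = [T, T, T]
r1 m[wind→φ1] = [T, T, T]
r1 m[wind→φ2] = [T, T, T]
r1 m[wind→φ3] = [T, T, T]
r1 m[wind→φ6] = [T, T, T]
r1 m[rain→φ1] = [T, T, T]
r1 m[rain→φ4] = [T, T, T]
r2 m[φ0→cld] = [T, T, T]
r2 m[φ0→wind] = [T, T, T]
r2 m[φ1→wind] = [T, T, T]
r2 m[φ1→rain] = [T, T, T]
r2 m[φ2→wind] = [F, T, F]
r2 m[φ3→wind] = [T, T, F]
r2 m[φ4→rain] = [T, T, T]
r2 m[φ5→cld] = [F, T, T]
r2 m[φ6→wind] = [T, T, T]
r2 m[cld→φ0] = [F, T, T]
r2 m[cld→φ5] = [T, T, T]
r2 m[wind→φ0] = [F, T, F]
r2 m[wind→φ1] = [F, T, F]
r2 m[wind→φ2] = [T, T, F]
r2 m[wind→φ3] = [F, T, F]
r2 m[wind→φ6] = [F, T, F]
r2 m[rain→φ1] = [T, T, T]
r2 m[rain→φ4] = [T, T, T]
r3 m[φ0→cld] = [T, T, T]
r3 m[φ0→wind] = [T, T, T]
r3 m[φ1→wind] = [T, T, T]
r3 m[φ1→rain] = [T, T, T]
r3 m[φ2→wind] = [F, T, F]
r3 m[φ3→wind] = [T, T, F]
r3 m[φ4→rain] = [T, T, T]
r3 m[φ5→cld] = [F, T, T]
r3 m[φ6→wind] = [T, T, T]
r3 m[cld→φ0] = [F, T, T]
r3 m[cld→φ5] = [T, T, T]
r3 m[wind→φ0] = [F, T, F]
r3 m[wind→φ1] = [F, T, F]
r3 m[wind→φ2] = [T, T, F]
r3 m[wind→φ3] = [F, T, F]
r3 m[wind→φ6] = [F, T, F]
r3 m[rain→φ1] = [T, T, T]
r3 m[rain→φ4] = [T, T, T]
fixed point reached at round 3
b[wind] = ⊗ incoming = [F, T, F]

b[wind] = [F, T, F]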